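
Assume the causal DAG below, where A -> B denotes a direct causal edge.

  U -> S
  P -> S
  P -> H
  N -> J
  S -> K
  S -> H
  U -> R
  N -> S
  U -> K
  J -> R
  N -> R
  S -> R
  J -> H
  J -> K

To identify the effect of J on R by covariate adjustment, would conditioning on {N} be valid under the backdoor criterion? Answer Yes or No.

Yes

Backdoor paths from J to R (paths whose first edge points into J):
  P1: J <- N -> S <- U -> R
  P2: J <- N -> S -> R
  P3: J <- N -> S -> K <- U -> R
  P4: J <- N -> R
Condition 1 (no descendant of J in the set): holds — descendants of J are {H, K, R}; none are in {N}.
Condition 2 (every backdoor path blocked by {N}):
  P1: blocked at fork node N ∈ conditioning set.
  P2: blocked at fork node N ∈ conditioning set.
  P3: blocked at fork node N ∈ conditioning set.
  P4: blocked at fork node N ∈ conditioning set.
{N} satisfies the backdoor criterion.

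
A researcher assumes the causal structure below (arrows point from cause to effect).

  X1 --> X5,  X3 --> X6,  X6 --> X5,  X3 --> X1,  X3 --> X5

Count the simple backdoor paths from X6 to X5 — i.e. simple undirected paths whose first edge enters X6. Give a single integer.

2

A backdoor path from X6 to X5 is any simple undirected path whose first edge points into X6 (i.e. leaves X6 via a parent).
Parents of X6: {X3}.
Enumerating:
  P1: X6 <- X3 -> X1 -> X5
  P2: X6 <- X3 -> X5
That exhausts the simple backdoor paths. Count: 2.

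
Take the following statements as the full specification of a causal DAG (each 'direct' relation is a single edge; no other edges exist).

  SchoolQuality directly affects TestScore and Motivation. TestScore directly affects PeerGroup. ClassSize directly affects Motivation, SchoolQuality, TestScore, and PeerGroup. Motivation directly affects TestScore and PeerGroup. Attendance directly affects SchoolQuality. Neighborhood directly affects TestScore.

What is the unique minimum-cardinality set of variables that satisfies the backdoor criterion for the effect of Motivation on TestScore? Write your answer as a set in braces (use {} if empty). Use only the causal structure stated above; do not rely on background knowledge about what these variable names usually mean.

Variables eligible for adjustment (non-descendants of Motivation, excluding Motivation and TestScore): {Attendance, ClassSize, Neighborhood, SchoolQuality}.
Backdoor paths from Motivation to TestScore:
  P1: Motivation <- ClassSize -> SchoolQuality -> TestScore
  P2: Motivation <- ClassSize -> TestScore
  P3: Motivation <- ClassSize -> PeerGroup <- TestScore
  P4: Motivation <- SchoolQuality <- ClassSize -> TestScore
  P5: Motivation <- SchoolQuality <- ClassSize -> PeerGroup <- TestScore
  P6: Motivation <- SchoolQuality -> TestScore
The empty set is not sufficient: P1 (Motivation <- ClassSize -> SchoolQuality -> TestScore) has no collider blocking it and no conditioned non-collider, so it is open.
Try {ClassSize, SchoolQuality}:
  P1: blocked at fork node ClassSize ∈ conditioning set.
  P2: blocked at fork node ClassSize ∈ conditioning set.
  P3: blocked at fork node ClassSize ∈ conditioning set.
  P4: blocked at chain node SchoolQuality ∈ conditioning set.
  P5: blocked at chain node SchoolQuality ∈ conditioning set.
  P6: blocked at fork node SchoolQuality ∈ conditioning set.
{ClassSize, SchoolQuality} contains no descendant of Motivation and blocks every backdoor path.
Every element of {ClassSize, SchoolQuality} is needed (dropping ClassSize leaves P2 open; dropping SchoolQuality leaves P6 open), so no proper subset is valid.
Among all size-2 subsets of the eligible variables, only {ClassSize, SchoolQuality} blocks every backdoor path, so it is the unique smallest valid adjustment set.

{ClassSize, SchoolQuality}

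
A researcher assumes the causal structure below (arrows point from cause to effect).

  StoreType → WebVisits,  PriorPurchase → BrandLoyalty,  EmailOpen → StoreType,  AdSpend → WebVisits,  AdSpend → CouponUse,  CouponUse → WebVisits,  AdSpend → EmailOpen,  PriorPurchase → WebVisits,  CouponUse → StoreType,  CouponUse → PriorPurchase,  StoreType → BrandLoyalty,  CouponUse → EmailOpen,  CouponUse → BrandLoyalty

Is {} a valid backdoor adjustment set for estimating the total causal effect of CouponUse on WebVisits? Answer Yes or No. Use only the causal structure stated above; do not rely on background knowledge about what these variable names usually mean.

No

Backdoor paths from CouponUse to WebVisits (paths whose first edge points into CouponUse):
  P1: CouponUse <- AdSpend -> EmailOpen -> StoreType -> BrandLoyalty <- PriorPurchase -> WebVisits
  P2: CouponUse <- AdSpend -> EmailOpen -> StoreType -> WebVisits
  P3: CouponUse <- AdSpend -> WebVisits
Condition 1 (no descendant of CouponUse in the set): holds — descendants of CouponUse are {BrandLoyalty, EmailOpen, PriorPurchase, StoreType, WebVisits}; none are in {}.
Condition 2 (every backdoor path blocked by {}):
  P1: blocked at collider BrandLoyalty (neither it nor any descendant is in the conditioning set).
  P2: open — no interior node is in the conditioning set.
  P3: open — no interior node is in the conditioning set.
{} does not satisfy the backdoor criterion.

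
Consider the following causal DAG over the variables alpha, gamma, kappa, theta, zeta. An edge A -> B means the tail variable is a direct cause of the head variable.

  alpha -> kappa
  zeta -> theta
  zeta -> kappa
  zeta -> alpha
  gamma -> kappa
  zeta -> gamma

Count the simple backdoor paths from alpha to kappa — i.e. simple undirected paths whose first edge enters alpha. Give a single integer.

A backdoor path from alpha to kappa is any simple undirected path whose first edge points into alpha (i.e. leaves alpha via a parent).
Parents of alpha: {zeta}.
Enumerating:
  P1: alpha <- zeta -> gamma -> kappa
  P2: alpha <- zeta -> kappa
That exhausts the simple backdoor paths. Count: 2.

2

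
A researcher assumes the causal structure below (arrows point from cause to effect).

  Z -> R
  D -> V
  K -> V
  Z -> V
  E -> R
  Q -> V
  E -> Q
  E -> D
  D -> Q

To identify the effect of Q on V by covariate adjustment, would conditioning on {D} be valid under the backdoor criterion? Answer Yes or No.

Yes

Backdoor paths from Q to V (paths whose first edge points into Q):
  P1: Q <- E -> D -> V
  P2: Q <- E -> R <- Z -> V
  P3: Q <- D <- E -> R <- Z -> V
  P4: Q <- D -> V
Condition 1 (no descendant of Q in the set): holds — descendants of Q are {V}; none are in {D}.
Condition 2 (every backdoor path blocked by {D}):
  P1: blocked at chain node D ∈ conditioning set.
  P2: blocked at collider R (neither it nor any descendant is in the conditioning set).
  P3: blocked at chain node D ∈ conditioning set.
  P4: blocked at fork node D ∈ conditioning set.
{D} satisfies the backdoor criterion.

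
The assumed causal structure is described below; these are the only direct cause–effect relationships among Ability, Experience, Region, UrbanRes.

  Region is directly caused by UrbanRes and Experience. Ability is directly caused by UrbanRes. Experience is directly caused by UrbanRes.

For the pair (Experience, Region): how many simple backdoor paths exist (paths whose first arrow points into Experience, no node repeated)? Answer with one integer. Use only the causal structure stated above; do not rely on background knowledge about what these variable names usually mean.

A backdoor path from Experience to Region is any simple undirected path whose first edge points into Experience (i.e. leaves Experience via a parent).
Parents of Experience: {UrbanRes}.
Enumerating:
  P1: Experience <- UrbanRes -> Region
That exhausts the simple backdoor paths. Count: 1.

1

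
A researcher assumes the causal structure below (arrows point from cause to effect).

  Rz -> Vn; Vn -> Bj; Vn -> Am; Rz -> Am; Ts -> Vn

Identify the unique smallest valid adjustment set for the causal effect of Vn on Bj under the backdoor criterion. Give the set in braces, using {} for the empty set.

{}

Variables eligible for adjustment (non-descendants of Vn, excluding Vn and Bj): {Rz, Ts}.
Backdoor paths from Vn to Bj:
  (none)
With no backdoor paths the empty set already satisfies the criterion, and it is trivially minimal.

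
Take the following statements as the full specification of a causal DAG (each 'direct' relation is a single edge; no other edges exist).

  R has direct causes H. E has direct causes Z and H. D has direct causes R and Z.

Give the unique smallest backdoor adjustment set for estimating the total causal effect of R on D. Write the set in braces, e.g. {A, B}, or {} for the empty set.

Variables eligible for adjustment (non-descendants of R, excluding R and D): {E, H, Z}.
Backdoor paths from R to D:
  P1: R <- H -> E <- Z -> D
Each backdoor path contains an unconditioned collider, so every path is already blocked with the empty conditioning set:
  P1: blocked at collider E (neither it nor any descendant is in the conditioning set).
The empty set is therefore the unique smallest valid set.

{}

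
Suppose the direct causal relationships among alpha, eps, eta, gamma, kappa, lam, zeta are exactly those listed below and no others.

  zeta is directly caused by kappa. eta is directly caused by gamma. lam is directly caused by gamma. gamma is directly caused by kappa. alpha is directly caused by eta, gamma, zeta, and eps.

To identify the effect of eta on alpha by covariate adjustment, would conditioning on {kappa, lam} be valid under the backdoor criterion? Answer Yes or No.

No

Backdoor paths from eta to alpha (paths whose first edge points into eta):
  P1: eta <- gamma <- kappa -> zeta -> alpha
  P2: eta <- gamma -> alpha
Condition 1 (no descendant of eta in the set): holds — descendants of eta are {alpha}; none are in {kappa, lam}.
Condition 2 (every backdoor path blocked by {kappa, lam}):
  P1: blocked at fork node kappa ∈ conditioning set.
  P2: open — no interior node is in the conditioning set.
{kappa, lam} does not satisfy the backdoor criterion.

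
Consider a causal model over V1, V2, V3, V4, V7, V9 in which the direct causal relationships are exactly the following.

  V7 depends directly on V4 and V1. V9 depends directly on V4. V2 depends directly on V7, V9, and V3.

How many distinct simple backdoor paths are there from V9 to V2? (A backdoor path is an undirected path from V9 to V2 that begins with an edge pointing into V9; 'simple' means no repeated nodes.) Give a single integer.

A backdoor path from V9 to V2 is any simple undirected path whose first edge points into V9 (i.e. leaves V9 via a parent).
Parents of V9: {V4}.
Enumerating:
  P1: V9 <- V4 -> V7 -> V2
That exhausts the simple backdoor paths. Count: 1.

1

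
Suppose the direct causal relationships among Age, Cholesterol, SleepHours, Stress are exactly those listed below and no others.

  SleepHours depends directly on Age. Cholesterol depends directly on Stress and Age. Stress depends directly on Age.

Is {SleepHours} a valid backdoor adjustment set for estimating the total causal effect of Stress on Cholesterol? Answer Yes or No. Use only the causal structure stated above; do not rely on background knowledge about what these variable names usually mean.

Backdoor paths from Stress to Cholesterol (paths whose first edge points into Stress):
  P1: Stress <- Age -> Cholesterol
Condition 1 (no descendant of Stress in the set): holds — descendants of Stress are {Cholesterol}; none are in {SleepHours}.
Condition 2 (every backdoor path blocked by {SleepHours}):
  P1: open — no interior node is in the conditioning set.
{SleepHours} does not satisfy the backdoor criterion.

No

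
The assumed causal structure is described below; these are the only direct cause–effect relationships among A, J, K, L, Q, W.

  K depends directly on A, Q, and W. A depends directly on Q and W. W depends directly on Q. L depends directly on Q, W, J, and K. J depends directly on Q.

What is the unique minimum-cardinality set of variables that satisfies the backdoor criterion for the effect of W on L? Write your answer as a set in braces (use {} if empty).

{Q}

Variables eligible for adjustment (non-descendants of W, excluding W and L): {J, Q}.
Backdoor paths from W to L:
  P1: W <- Q -> A -> K -> L
  P2: W <- Q -> K -> L
  P3: W <- Q -> J -> L
  P4: W <- Q -> L
The empty set is not sufficient: P1 (W <- Q -> A -> K -> L) has no collider blocking it and no conditioned non-collider, so it is open.
Try {Q}:
  P1: blocked at fork node Q ∈ conditioning set.
  P2: blocked at fork node Q ∈ conditioning set.
  P3: blocked at fork node Q ∈ conditioning set.
  P4: blocked at fork node Q ∈ conditioning set.
{Q} contains no descendant of W and blocks every backdoor path.
No other singleton works — e.g. {J} leaves P1 open — so {Q} is the unique smallest valid adjustment set.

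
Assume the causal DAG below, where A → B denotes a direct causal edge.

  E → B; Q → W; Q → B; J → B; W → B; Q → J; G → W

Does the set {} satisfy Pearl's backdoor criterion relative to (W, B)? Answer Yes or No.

Backdoor paths from W to B (paths whose first edge points into W):
  P1: W <- Q -> J -> B
  P2: W <- Q -> B
Condition 1 (no descendant of W in the set): holds — descendants of W are {B}; none are in {}.
Condition 2 (every backdoor path blocked by {}):
  P1: open — no interior node is in the conditioning set.
  P2: open — no interior node is in the conditioning set.
{} does not satisfy the backdoor criterion.

No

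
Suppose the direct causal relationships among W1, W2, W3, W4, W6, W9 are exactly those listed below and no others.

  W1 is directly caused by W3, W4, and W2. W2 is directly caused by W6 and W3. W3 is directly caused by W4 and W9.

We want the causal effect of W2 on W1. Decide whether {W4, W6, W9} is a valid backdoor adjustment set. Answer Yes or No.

Backdoor paths from W2 to W1 (paths whose first edge points into W2):
  P1: W2 <- W3 <- W4 -> W1
  P2: W2 <- W3 -> W1
Condition 1 (no descendant of W2 in the set): holds — descendants of W2 are {W1}; none are in {W4, W6, W9}.
Condition 2 (every backdoor path blocked by {W4, W6, W9}):
  P1: blocked at fork node W4 ∈ conditioning set.
  P2: open — no interior node is in the conditioning set.
{W4, W6, W9} does not satisfy the backdoor criterion.

No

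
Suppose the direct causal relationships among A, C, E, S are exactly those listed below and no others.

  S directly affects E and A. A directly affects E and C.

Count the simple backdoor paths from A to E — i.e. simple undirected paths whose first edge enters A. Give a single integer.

1

A backdoor path from A to E is any simple undirected path whose first edge points into A (i.e. leaves A via a parent).
Parents of A: {S}.
Enumerating:
  P1: A <- S -> E
That exhausts the simple backdoor paths. Count: 1.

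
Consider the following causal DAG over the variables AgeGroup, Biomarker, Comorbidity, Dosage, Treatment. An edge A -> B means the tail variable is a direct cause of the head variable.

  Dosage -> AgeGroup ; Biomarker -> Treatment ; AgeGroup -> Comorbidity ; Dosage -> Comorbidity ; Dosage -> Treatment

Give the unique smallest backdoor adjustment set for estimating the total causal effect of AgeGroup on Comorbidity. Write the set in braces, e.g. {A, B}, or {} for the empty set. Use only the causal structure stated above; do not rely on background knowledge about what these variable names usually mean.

Variables eligible for adjustment (non-descendants of AgeGroup, excluding AgeGroup and Comorbidity): {Biomarker, Dosage, Treatment}.
Backdoor paths from AgeGroup to Comorbidity:
  P1: AgeGroup <- Dosage -> Comorbidity
The empty set is not sufficient: P1 (AgeGroup <- Dosage -> Comorbidity) has no collider blocking it and no conditioned non-collider, so it is open.
Try {Dosage}:
  P1: blocked at fork node Dosage ∈ conditioning set.
{Dosage} contains no descendant of AgeGroup and blocks every backdoor path.
No other singleton works — e.g. {Biomarker} leaves P1 open — so {Dosage} is the unique smallest valid adjustment set.

{Dosage}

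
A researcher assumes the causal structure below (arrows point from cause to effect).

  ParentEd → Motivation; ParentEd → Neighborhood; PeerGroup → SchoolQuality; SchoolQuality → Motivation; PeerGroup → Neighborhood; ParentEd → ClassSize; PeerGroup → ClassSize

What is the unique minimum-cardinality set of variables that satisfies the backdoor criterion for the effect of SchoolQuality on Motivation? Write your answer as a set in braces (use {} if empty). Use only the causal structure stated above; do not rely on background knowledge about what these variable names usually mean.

Variables eligible for adjustment (non-descendants of SchoolQuality, excluding SchoolQuality and Motivation): {ClassSize, Neighborhood, ParentEd, PeerGroup}.
Backdoor paths from SchoolQuality to Motivation:
  P1: SchoolQuality <- PeerGroup -> ClassSize <- ParentEd -> Motivation
  P2: SchoolQuality <- PeerGroup -> Neighborhood <- ParentEd -> Motivation
Each backdoor path contains an unconditioned collider, so every path is already blocked with the empty conditioning set:
  P1: blocked at collider ClassSize (neither it nor any descendant is in the conditioning set).
  P2: blocked at collider Neighborhood (neither it nor any descendant is in the conditioning set).
The empty set is therefore the unique smallest valid set.

{}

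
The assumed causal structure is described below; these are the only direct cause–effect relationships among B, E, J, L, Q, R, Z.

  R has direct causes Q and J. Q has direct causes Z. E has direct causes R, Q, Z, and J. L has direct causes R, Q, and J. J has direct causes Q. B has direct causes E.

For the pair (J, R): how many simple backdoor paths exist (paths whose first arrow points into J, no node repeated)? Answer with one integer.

4

A backdoor path from J to R is any simple undirected path whose first edge points into J (i.e. leaves J via a parent).
Parents of J: {Q}.
Enumerating:
  P1: J <- Q <- Z -> E <- R
  P2: J <- Q -> R
  P3: J <- Q -> E <- R
  P4: J <- Q -> L <- R
That exhausts the simple backdoor paths. Count: 4.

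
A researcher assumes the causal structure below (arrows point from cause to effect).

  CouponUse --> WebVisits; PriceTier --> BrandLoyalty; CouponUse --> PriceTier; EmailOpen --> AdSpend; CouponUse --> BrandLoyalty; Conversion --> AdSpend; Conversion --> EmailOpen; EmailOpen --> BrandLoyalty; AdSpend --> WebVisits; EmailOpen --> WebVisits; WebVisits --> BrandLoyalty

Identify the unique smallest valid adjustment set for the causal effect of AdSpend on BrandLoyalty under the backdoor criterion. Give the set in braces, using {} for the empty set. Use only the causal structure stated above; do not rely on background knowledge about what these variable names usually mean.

Variables eligible for adjustment (non-descendants of AdSpend, excluding AdSpend and BrandLoyalty): {Conversion, CouponUse, EmailOpen, PriceTier}.
Backdoor paths from AdSpend to BrandLoyalty:
  P1: AdSpend <- Conversion -> EmailOpen -> WebVisits <- CouponUse -> PriceTier -> BrandLoyalty
  P2: AdSpend <- Conversion -> EmailOpen -> WebVisits <- CouponUse -> BrandLoyalty
  P3: AdSpend <- Conversion -> EmailOpen -> WebVisits -> BrandLoyalty
  P4: AdSpend <- Conversion -> EmailOpen -> BrandLoyalty
  P5: AdSpend <- EmailOpen -> WebVisits <- CouponUse -> PriceTier -> BrandLoyalty
  P6: AdSpend <- EmailOpen -> WebVisits <- CouponUse -> BrandLoyalty
  P7: AdSpend <- EmailOpen -> WebVisits -> BrandLoyalty
  P8: AdSpend <- EmailOpen -> BrandLoyalty
The empty set is not sufficient: P3 (AdSpend <- Conversion -> EmailOpen -> WebVisits -> BrandLoyalty) has no collider blocking it and no conditioned non-collider, so it is open.
Try {EmailOpen}:
  P1: blocked at chain node EmailOpen ∈ conditioning set.
  P2: blocked at chain node EmailOpen ∈ conditioning set.
  P3: blocked at chain node EmailOpen ∈ conditioning set.
  P4: blocked at chain node EmailOpen ∈ conditioning set.
  P5: blocked at fork node EmailOpen ∈ conditioning set.
  P6: blocked at fork node EmailOpen ∈ conditioning set.
  P7: blocked at fork node EmailOpen ∈ conditioning set.
  P8: blocked at fork node EmailOpen ∈ conditioning set.
{EmailOpen} contains no descendant of AdSpend and blocks every backdoor path.
No other singleton works — e.g. {Conversion} leaves P7 open — so {EmailOpen} is the unique smallest valid adjustment set.

{EmailOpen}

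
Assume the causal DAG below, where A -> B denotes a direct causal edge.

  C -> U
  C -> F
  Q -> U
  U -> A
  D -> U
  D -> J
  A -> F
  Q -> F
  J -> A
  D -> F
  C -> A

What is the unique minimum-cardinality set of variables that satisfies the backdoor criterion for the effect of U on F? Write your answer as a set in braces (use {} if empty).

Variables eligible for adjustment (non-descendants of U, excluding U and F): {C, D, J, Q}.
Backdoor paths from U to F:
  P1: U <- Q -> F
  P2: U <- C -> A <- J <- D -> F
  P3: U <- C -> A -> F
  P4: U <- C -> F
  P5: U <- D -> J -> A <- C -> F
  P6: U <- D -> J -> A -> F
  P7: U <- D -> F
The empty set is not sufficient: P1 (U <- Q -> F) has no collider blocking it and no conditioned non-collider, so it is open.
Try {C, D, Q}:
  P1: blocked at fork node Q ∈ conditioning set.
  P2: blocked at fork node C ∈ conditioning set.
  P3: blocked at fork node C ∈ conditioning set.
  P4: blocked at fork node C ∈ conditioning set.
  P5: blocked at fork node D ∈ conditioning set.
  P6: blocked at fork node D ∈ conditioning set.
  P7: blocked at fork node D ∈ conditioning set.
{C, D, Q} contains no descendant of U and blocks every backdoor path.
Every element of {C, D, Q} is needed (dropping C leaves P3 open; dropping D leaves P6 open; dropping Q leaves P1 open), so no proper subset is valid.
Among all size-3 subsets of the eligible variables, only {C, D, Q} blocks every backdoor path, so it is the unique smallest valid adjustment set.

{C, D, Q}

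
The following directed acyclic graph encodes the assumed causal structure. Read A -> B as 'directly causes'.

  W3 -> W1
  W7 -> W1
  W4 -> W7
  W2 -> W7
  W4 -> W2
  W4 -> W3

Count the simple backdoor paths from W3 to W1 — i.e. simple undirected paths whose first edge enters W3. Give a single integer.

2

A backdoor path from W3 to W1 is any simple undirected path whose first edge points into W3 (i.e. leaves W3 via a parent).
Parents of W3: {W4}.
Enumerating:
  P1: W3 <- W4 -> W2 -> W7 -> W1
  P2: W3 <- W4 -> W7 -> W1
That exhausts the simple backdoor paths. Count: 2.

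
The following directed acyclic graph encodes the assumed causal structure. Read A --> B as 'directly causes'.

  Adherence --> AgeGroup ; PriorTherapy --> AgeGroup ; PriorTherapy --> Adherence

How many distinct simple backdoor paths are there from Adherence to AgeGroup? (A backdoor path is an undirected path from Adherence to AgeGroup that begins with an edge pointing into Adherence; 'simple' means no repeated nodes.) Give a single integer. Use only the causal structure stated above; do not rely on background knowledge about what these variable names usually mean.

A backdoor path from Adherence to AgeGroup is any simple undirected path whose first edge points into Adherence (i.e. leaves Adherence via a parent).
Parents of Adherence: {PriorTherapy}.
Enumerating:
  P1: Adherence <- PriorTherapy -> AgeGroup
That exhausts the simple backdoor paths. Count: 1.

1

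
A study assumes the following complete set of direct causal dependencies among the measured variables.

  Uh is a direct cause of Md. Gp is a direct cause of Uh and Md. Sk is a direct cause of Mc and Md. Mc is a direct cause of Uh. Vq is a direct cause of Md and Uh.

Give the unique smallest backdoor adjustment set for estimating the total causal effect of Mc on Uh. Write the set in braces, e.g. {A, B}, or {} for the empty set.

Variables eligible for adjustment (non-descendants of Mc, excluding Mc and Uh): {Gp, Sk, Vq}.
Backdoor paths from Mc to Uh:
  P1: Mc <- Sk -> Md <- Vq -> Uh
  P2: Mc <- Sk -> Md <- Gp -> Uh
  P3: Mc <- Sk -> Md <- Uh
Each backdoor path contains an unconditioned collider, so every path is already blocked with the empty conditioning set:
  P1: blocked at collider Md (neither it nor any descendant is in the conditioning set).
  P2: blocked at collider Md (neither it nor any descendant is in the conditioning set).
  P3: blocked at collider Md (neither it nor any descendant is in the conditioning set).
The empty set is therefore the unique smallest valid set.

{}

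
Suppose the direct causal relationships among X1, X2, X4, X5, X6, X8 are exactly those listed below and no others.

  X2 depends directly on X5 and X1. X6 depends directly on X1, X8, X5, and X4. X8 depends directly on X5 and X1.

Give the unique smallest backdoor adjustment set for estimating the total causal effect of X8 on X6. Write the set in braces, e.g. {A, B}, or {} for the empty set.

Variables eligible for adjustment (non-descendants of X8, excluding X8 and X6): {X1, X2, X4, X5}.
Backdoor paths from X8 to X6:
  P1: X8 <- X1 -> X6
  P2: X8 <- X1 -> X2 <- X5 -> X6
  P3: X8 <- X5 -> X6
  P4: X8 <- X5 -> X2 <- X1 -> X6
The empty set is not sufficient: P1 (X8 <- X1 -> X6) has no collider blocking it and no conditioned non-collider, so it is open.
Try {X1, X5}:
  P1: blocked at fork node X1 ∈ conditioning set.
  P2: blocked at fork node X1 ∈ conditioning set.
  P3: blocked at fork node X5 ∈ conditioning set.
  P4: blocked at fork node X5 ∈ conditioning set.
{X1, X5} contains no descendant of X8 and blocks every backdoor path.
Every element of {X1, X5} is needed (dropping X1 leaves P1 open; dropping X5 leaves P3 open), so no proper subset is valid.
Among all size-2 subsets of the eligible variables, only {X1, X5} blocks every backdoor path, so it is the unique smallest valid adjustment set.

{X1, X5}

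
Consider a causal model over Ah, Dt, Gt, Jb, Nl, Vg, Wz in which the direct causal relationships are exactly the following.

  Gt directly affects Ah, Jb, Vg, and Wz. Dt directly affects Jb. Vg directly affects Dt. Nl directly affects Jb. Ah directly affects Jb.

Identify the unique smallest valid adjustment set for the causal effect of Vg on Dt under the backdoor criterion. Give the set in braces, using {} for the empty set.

Variables eligible for adjustment (non-descendants of Vg, excluding Vg and Dt): {Ah, Gt, Nl, Wz}.
Backdoor paths from Vg to Dt:
  P1: Vg <- Gt -> Ah -> Jb <- Dt
  P2: Vg <- Gt -> Jb <- Dt
Each backdoor path contains an unconditioned collider, so every path is already blocked with the empty conditioning set:
  P1: blocked at collider Jb (neither it nor any descendant is in the conditioning set).
  P2: blocked at collider Jb (neither it nor any descendant is in the conditioning set).
The empty set is therefore the unique smallest valid set.

{}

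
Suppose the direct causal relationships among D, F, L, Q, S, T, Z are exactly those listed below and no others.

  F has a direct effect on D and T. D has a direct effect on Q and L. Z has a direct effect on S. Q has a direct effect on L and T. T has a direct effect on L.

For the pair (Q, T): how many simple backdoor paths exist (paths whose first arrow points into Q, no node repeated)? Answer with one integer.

A backdoor path from Q to T is any simple undirected path whose first edge points into Q (i.e. leaves Q via a parent).
Parents of Q: {D}.
Enumerating:
  P1: Q <- D <- F -> T
  P2: Q <- D -> L <- T
That exhausts the simple backdoor paths. Count: 2.

2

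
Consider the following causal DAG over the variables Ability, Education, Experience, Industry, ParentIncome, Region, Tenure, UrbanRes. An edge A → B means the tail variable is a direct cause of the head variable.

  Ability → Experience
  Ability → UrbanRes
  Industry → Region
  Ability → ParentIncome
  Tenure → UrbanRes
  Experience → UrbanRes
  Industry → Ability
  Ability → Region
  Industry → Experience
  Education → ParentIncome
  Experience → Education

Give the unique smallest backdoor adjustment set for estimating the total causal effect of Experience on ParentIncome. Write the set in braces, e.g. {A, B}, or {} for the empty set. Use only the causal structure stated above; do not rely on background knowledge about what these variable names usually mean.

{Ability}

Variables eligible for adjustment (non-descendants of Experience, excluding Experience and ParentIncome): {Ability, Industry, Region, Tenure}.
Backdoor paths from Experience to ParentIncome:
  P1: Experience <- Industry -> Ability -> ParentIncome
  P2: Experience <- Industry -> Region <- Ability -> ParentIncome
  P3: Experience <- Ability -> ParentIncome
The empty set is not sufficient: P1 (Experience <- Industry -> Ability -> ParentIncome) has no collider blocking it and no conditioned non-collider, so it is open.
Try {Ability}:
  P1: blocked at chain node Ability ∈ conditioning set.
  P2: blocked at collider Region (neither it nor any descendant is in the conditioning set).
  P3: blocked at fork node Ability ∈ conditioning set.
{Ability} contains no descendant of Experience and blocks every backdoor path.
No other singleton works — e.g. {Tenure} leaves P1 open — so {Ability} is the unique smallest valid adjustment set.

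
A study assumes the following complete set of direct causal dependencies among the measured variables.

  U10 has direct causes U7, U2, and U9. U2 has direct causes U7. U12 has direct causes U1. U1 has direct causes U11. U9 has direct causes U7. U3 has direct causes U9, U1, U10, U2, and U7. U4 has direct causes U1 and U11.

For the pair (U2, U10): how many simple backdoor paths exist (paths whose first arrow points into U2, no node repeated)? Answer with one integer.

A backdoor path from U2 to U10 is any simple undirected path whose first edge points into U2 (i.e. leaves U2 via a parent).
Parents of U2: {U7}.
Enumerating:
  P1: U2 <- U7 -> U9 -> U10
  P2: U2 <- U7 -> U9 -> U3 <- U10
  P3: U2 <- U7 -> U10
  P4: U2 <- U7 -> U3 <- U9 -> U10
  P5: U2 <- U7 -> U3 <- U10
That exhausts the simple backdoor paths. Count: 5.

5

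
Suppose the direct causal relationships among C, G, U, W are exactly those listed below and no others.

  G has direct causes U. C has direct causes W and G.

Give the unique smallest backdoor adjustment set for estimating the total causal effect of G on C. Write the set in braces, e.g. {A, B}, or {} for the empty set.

Variables eligible for adjustment (non-descendants of G, excluding G and C): {U, W}.
Backdoor paths from G to C:
  (none)
With no backdoor paths the empty set already satisfies the criterion, and it is trivially minimal.

{}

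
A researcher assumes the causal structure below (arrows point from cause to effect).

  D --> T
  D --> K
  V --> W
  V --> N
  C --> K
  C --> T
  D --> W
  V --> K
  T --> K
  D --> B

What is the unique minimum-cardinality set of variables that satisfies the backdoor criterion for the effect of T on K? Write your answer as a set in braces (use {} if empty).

Variables eligible for adjustment (non-descendants of T, excluding T and K): {B, C, D, N, V, W}.
Backdoor paths from T to K:
  P1: T <- D -> K
  P2: T <- D -> W <- V -> K
  P3: T <- C -> K
The empty set is not sufficient: P1 (T <- D -> K) has no collider blocking it and no conditioned non-collider, so it is open.
Try {C, D}:
  P1: blocked at fork node D ∈ conditioning set.
  P2: blocked at fork node D ∈ conditioning set.
  P3: blocked at fork node C ∈ conditioning set.
{C, D} contains no descendant of T and blocks every backdoor path.
Every element of {C, D} is needed (dropping C leaves P3 open; dropping D leaves P1 open), so no proper subset is valid.
Among all size-2 subsets of the eligible variables, only {C, D} blocks every backdoor path, so it is the unique smallest valid adjustment set.

{C, D}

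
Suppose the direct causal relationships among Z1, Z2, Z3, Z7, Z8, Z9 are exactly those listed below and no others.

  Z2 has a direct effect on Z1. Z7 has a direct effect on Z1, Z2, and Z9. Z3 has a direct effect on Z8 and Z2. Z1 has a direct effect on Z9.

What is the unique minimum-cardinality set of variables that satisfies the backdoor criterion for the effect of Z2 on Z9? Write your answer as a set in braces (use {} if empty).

{Z7}

Variables eligible for adjustment (non-descendants of Z2, excluding Z2 and Z9): {Z3, Z7, Z8}.
Backdoor paths from Z2 to Z9:
  P1: Z2 <- Z7 -> Z1 -> Z9
  P2: Z2 <- Z7 -> Z9
The empty set is not sufficient: P1 (Z2 <- Z7 -> Z1 -> Z9) has no collider blocking it and no conditioned non-collider, so it is open.
Try {Z7}:
  P1: blocked at fork node Z7 ∈ conditioning set.
  P2: blocked at fork node Z7 ∈ conditioning set.
{Z7} contains no descendant of Z2 and blocks every backdoor path.
No other singleton works — e.g. {Z3} leaves P1 open — so {Z7} is the unique smallest valid adjustment set.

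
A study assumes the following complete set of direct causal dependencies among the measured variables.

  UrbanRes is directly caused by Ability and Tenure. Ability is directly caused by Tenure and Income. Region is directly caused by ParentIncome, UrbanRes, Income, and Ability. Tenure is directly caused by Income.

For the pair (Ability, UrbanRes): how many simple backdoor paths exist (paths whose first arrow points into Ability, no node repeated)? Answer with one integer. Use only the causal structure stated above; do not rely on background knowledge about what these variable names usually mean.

4

A backdoor path from Ability to UrbanRes is any simple undirected path whose first edge points into Ability (i.e. leaves Ability via a parent).
Parents of Ability: {Income, Tenure}.
Enumerating:
  P1: Ability <- Income -> Tenure -> UrbanRes
  P2: Ability <- Income -> Region <- UrbanRes
  P3: Ability <- Tenure <- Income -> Region <- UrbanRes
  P4: Ability <- Tenure -> UrbanRes
That exhausts the simple backdoor paths. Count: 4.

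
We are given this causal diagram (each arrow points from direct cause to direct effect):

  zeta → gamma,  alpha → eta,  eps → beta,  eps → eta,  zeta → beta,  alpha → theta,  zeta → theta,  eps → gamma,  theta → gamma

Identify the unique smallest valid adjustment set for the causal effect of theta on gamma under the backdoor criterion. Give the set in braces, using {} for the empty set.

Variables eligible for adjustment (non-descendants of theta, excluding theta and gamma): {alpha, beta, eps, eta, zeta}.
Backdoor paths from theta to gamma:
  P1: theta <- alpha -> eta <- eps -> gamma
  P2: theta <- alpha -> eta <- eps -> beta <- zeta -> gamma
  P3: theta <- zeta -> gamma
  P4: theta <- zeta -> beta <- eps -> gamma
The empty set is not sufficient: P3 (theta <- zeta -> gamma) has no collider blocking it and no conditioned non-collider, so it is open.
Try {zeta}:
  P1: blocked at collider eta (neither it nor any descendant is in the conditioning set).
  P2: blocked at collider eta (neither it nor any descendant is in the conditioning set).
  P3: blocked at fork node zeta ∈ conditioning set.
  P4: blocked at fork node zeta ∈ conditioning set.
{zeta} contains no descendant of theta and blocks every backdoor path.
No other singleton works — e.g. {alpha} leaves P3 open — so {zeta} is the unique smallest valid adjustment set.

{zeta}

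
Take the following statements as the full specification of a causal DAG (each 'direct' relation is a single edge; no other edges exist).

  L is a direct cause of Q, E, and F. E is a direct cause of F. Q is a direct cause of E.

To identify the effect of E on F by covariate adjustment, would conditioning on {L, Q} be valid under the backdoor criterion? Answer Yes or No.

Backdoor paths from E to F (paths whose first edge points into E):
  P1: E <- L -> F
  P2: E <- Q <- L -> F
Condition 1 (no descendant of E in the set): holds — descendants of E are {F}; none are in {L, Q}.
Condition 2 (every backdoor path blocked by {L, Q}):
  P1: blocked at fork node L ∈ conditioning set.
  P2: blocked at chain node Q ∈ conditioning set.
{L, Q} satisfies the backdoor criterion.

Yes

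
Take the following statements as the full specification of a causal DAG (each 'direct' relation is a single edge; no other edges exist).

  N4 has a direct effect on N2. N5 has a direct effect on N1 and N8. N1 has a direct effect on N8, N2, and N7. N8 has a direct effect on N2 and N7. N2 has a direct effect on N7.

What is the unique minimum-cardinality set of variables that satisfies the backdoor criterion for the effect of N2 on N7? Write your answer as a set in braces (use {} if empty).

{N1, N8}

Variables eligible for adjustment (non-descendants of N2, excluding N2 and N7): {N1, N4, N5, N8}.
Backdoor paths from N2 to N7:
  P1: N2 <- N1 <- N5 -> N8 -> N7
  P2: N2 <- N1 -> N8 -> N7
  P3: N2 <- N1 -> N7
  P4: N2 <- N8 <- N5 -> N1 -> N7
  P5: N2 <- N8 <- N1 -> N7
  P6: N2 <- N8 -> N7
The empty set is not sufficient: P1 (N2 <- N1 <- N5 -> N8 -> N7) has no collider blocking it and no conditioned non-collider, so it is open.
Try {N1, N8}:
  P1: blocked at chain node N1 ∈ conditioning set.
  P2: blocked at fork node N1 ∈ conditioning set.
  P3: blocked at fork node N1 ∈ conditioning set.
  P4: blocked at chain node N8 ∈ conditioning set.
  P5: blocked at chain node N8 ∈ conditioning set.
  P6: blocked at fork node N8 ∈ conditioning set.
{N1, N8} contains no descendant of N2 and blocks every backdoor path.
Every element of {N1, N8} is needed (dropping N1 leaves P3 open; dropping N8 leaves P6 open), so no proper subset is valid.
Among all size-2 subsets of the eligible variables, only {N1, N8} blocks every backdoor path, so it is the unique smallest valid adjustment set.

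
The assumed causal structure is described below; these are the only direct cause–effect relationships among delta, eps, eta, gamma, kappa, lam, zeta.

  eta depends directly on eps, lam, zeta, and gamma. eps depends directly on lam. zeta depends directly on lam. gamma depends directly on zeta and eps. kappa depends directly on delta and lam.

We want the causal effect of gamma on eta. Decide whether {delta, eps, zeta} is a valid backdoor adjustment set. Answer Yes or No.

Yes

Backdoor paths from gamma to eta (paths whose first edge points into gamma):
  P1: gamma <- eps <- lam -> zeta -> eta
  P2: gamma <- eps <- lam -> eta
  P3: gamma <- eps -> eta
  P4: gamma <- zeta <- lam -> eps -> eta
  P5: gamma <- zeta <- lam -> eta
  P6: gamma <- zeta -> eta
Condition 1 (no descendant of gamma in the set): holds — descendants of gamma are {eta}; none are in {delta, eps, zeta}.
Condition 2 (every backdoor path blocked by {delta, eps, zeta}):
  P1: blocked at chain node eps ∈ conditioning set.
  P2: blocked at chain node eps ∈ conditioning set.
  P3: blocked at fork node eps ∈ conditioning set.
  P4: blocked at chain node zeta ∈ conditioning set.
  P5: blocked at chain node zeta ∈ conditioning set.
  P6: blocked at fork node zeta ∈ conditioning set.
{delta, eps, zeta} satisfies the backdoor criterion.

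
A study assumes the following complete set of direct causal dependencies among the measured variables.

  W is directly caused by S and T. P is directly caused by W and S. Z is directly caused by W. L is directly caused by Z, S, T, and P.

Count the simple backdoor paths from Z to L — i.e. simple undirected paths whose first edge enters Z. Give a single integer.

A backdoor path from Z to L is any simple undirected path whose first edge points into Z (i.e. leaves Z via a parent).
Parents of Z: {W}.
Enumerating:
  P1: Z <- W <- S -> P -> L
  P2: Z <- W <- S -> L
  P3: Z <- W <- T -> L
  P4: Z <- W -> P <- S -> L
  P5: Z <- W -> P -> L
That exhausts the simple backdoor paths. Count: 5.

5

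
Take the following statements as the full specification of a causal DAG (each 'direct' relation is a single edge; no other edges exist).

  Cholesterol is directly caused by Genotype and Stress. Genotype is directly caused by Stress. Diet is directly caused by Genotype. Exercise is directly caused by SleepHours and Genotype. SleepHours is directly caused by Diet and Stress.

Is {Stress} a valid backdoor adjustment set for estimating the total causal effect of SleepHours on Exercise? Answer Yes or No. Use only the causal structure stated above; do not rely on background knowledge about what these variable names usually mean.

No

Backdoor paths from SleepHours to Exercise (paths whose first edge points into SleepHours):
  P1: SleepHours <- Stress -> Genotype -> Exercise
  P2: SleepHours <- Stress -> Cholesterol <- Genotype -> Exercise
  P3: SleepHours <- Diet <- Genotype -> Exercise
Condition 1 (no descendant of SleepHours in the set): holds — descendants of SleepHours are {Exercise}; none are in {Stress}.
Condition 2 (every backdoor path blocked by {Stress}):
  P1: blocked at fork node Stress ∈ conditioning set.
  P2: blocked at fork node Stress ∈ conditioning set.
  P3: open — no interior node is in the conditioning set.
{Stress} does not satisfy the backdoor criterion.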